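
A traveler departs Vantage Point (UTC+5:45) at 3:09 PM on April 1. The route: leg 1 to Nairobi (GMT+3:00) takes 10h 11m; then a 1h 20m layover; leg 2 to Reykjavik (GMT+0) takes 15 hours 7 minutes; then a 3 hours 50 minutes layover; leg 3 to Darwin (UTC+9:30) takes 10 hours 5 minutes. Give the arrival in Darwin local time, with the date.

Convert departure to UTC: 3:09 PM − 5:45 = 9:24 AM UTC on Apr 1.
Add 10 hours and 11 minutes leg 1 → 7:35 PM UTC.
Add 1 hour and 20 minutes layover in Nairobi → 8:55 PM UTC.
Add 15 hours and 7 minutes leg 2 → 12:02 PM UTC (Apr 2).
Add 3 hours 50 minutes layover in Reykjavik → 3:52 PM UTC.
Add 10 hours 5 minutes leg 3 → 1:57 AM UTC (Apr 3).
Darwin is UTC+9:30, so local arrival = 1:57 AM + 9:30 = 11:27 AM on Apr 3.

11:27 AM on Apr 3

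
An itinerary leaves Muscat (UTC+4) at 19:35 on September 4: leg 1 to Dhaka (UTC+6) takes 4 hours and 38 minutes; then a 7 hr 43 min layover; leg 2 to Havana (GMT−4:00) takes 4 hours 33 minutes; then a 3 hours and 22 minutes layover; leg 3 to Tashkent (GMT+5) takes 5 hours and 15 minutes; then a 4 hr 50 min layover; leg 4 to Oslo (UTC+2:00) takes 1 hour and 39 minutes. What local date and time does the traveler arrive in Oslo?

Convert departure to UTC: 19:35 − 4:00 = 15:35 UTC on Sep 4.
Add 4 hours and 38 minutes leg 1 → 20:13 UTC.
Add 7 hours 43 minutes layover in Dhaka → 03:56 UTC (Sep 5).
Add 4 hours and 33 minutes leg 2 → 08:29 UTC.
Add 3 hours 22 minutes layover in Havana → 11:51 UTC.
Add 5 hours and 15 minutes leg 3 → 17:06 UTC.
Add 4 hours and 50 minutes layover in Tashkent → 21:56 UTC.
Add 1 hour and 39 minutes leg 4 → 23:35 UTC.
Oslo is UTC+2:00, so local arrival = 23:35 + 2:00 = 01:35 on Sep 6.

01:35 on Sep 6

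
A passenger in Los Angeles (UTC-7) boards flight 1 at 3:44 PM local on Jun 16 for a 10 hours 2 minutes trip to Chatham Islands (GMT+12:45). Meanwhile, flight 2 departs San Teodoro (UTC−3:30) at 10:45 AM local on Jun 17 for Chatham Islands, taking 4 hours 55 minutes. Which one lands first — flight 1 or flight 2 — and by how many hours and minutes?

the first, by 10 hours 24 minutes

Flight 1 in UTC: 3:44 PM + 7:00 = 10:44 PM on Jun 16.
+10 hours 2 minutes → arrive 8:46 AM UTC on Jun 17.
Flight 2 in UTC: 10:45 AM + 3:30 = 2:15 PM on Jun 17.
+4 hours 55 minutes → arrive 7:10 PM UTC on Jun 17.
Flight 1 lands earlier by 10 hours 24 minutes.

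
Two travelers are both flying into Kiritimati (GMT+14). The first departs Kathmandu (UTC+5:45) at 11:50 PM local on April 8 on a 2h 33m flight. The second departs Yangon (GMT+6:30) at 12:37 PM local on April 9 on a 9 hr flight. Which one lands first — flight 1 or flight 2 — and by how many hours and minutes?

the first, by 18 hours 29 minutes

Flight 1 in UTC: 11:50 PM − 5:45 = 6:05 PM on Apr 8.
+2 hours and 33 minutes → arrive 8:38 PM UTC on Apr 8.
Flight 2 in UTC: 12:37 PM − 6:30 = 6:07 AM on Apr 9.
+9 hours → arrive 3:07 PM UTC on Apr 9.
Flight 1 lands earlier by 18 hours 29 minutes.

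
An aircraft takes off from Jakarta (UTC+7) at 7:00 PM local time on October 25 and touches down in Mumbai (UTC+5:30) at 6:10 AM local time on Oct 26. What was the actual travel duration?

12 hours 40 minutes

Departure in UTC: 7:00 PM − 7:00 = 12:00 PM on Oct 25.
Arrival in UTC: 6:10 AM − 5:30 = 12:40 AM on Oct 26.
Elapsed = 12:40 AM − 12:00 PM (+1 day) = 12 hours 40 minutes.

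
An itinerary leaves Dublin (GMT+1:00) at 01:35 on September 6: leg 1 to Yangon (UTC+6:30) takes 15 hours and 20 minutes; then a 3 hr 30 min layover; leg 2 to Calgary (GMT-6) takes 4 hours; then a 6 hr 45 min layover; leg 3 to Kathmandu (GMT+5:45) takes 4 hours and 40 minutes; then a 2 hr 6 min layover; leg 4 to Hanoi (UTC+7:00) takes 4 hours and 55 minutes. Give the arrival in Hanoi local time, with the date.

Convert departure to UTC: 01:35 − 1:00 = 00:35 UTC on Sep 6.
Add 15 hours and 20 minutes leg 1 → 15:55 UTC.
Add 3 hours 30 minutes layover in Yangon → 19:25 UTC.
Add 4 hours leg 2 → 23:25 UTC.
Add 6 hours 45 minutes layover in Calgary → 06:10 UTC (Sep 7).
Add 4 hours and 40 minutes leg 3 → 10:50 UTC.
Add 2 hours 6 minutes layover in Kathmandu → 12:56 UTC.
Add 4 hours and 55 minutes leg 4 → 17:51 UTC.
Hanoi is UTC+7:00, so local arrival = 17:51 + 7:00 = 00:51 on Sep 8.

00:51 on September 8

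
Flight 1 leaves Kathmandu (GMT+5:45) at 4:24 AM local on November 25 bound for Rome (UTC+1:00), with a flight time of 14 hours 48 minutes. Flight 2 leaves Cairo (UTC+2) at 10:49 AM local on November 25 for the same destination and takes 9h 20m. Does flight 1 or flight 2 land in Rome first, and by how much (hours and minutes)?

the first, by 4 hours 42 minutes

Flight 1 in UTC: 4:24 AM − 5:45 = 10:39 PM on Nov 24.
+14 hours and 48 minutes → arrive 1:27 PM UTC on Nov 25.
Flight 2 in UTC: 10:49 AM − 2:00 = 8:49 AM on Nov 25.
+9 hours and 20 minutes → arrive 6:09 PM UTC on Nov 25.
Flight 1 lands earlier by 4 hours 42 minutes.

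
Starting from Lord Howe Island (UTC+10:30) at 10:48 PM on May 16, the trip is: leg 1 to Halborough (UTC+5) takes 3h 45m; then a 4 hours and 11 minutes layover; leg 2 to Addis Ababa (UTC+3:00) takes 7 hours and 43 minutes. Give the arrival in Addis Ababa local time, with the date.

Convert departure to UTC: 10:48 PM − 10:30 = 12:18 PM UTC on May 16.
Add 3 hours 45 minutes leg 1 → 4:03 PM UTC.
Add 4 hours 11 minutes layover in Halborough → 8:14 PM UTC.
Add 7 hours and 43 minutes leg 2 → 3:57 AM UTC (May 17).
Addis Ababa is UTC+3:00, so local arrival = 3:57 AM + 3:00 = 6:57 AM on May 17.

6:57 AM on May 17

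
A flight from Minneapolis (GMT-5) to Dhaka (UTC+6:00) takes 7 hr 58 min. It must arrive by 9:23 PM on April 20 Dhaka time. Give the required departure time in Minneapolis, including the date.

Target arrival in UTC: 9:23 PM − 6:00 = 3:23 PM on Apr 20.
Subtract 7 hours and 58 minutes → departure 7:25 AM UTC on Apr 20.
Minneapolis is UTC−5:00: 7:25 AM − 5:00 = 2:25 AM on Apr 20.

2:25 AM on April 20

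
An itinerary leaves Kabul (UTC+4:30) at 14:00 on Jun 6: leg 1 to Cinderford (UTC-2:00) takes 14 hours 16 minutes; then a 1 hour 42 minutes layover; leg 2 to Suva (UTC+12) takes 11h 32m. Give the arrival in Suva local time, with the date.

01:00 on June 8

Convert departure to UTC: 14:00 − 4:30 = 09:30 UTC on Jun 6.
Add 14 hours 16 minutes leg 1 → 23:46 UTC.
Add 1 hour 42 minutes layover in Cinderford → 01:28 UTC (Jun 7).
Add 11 hours 32 minutes leg 2 → 13:00 UTC.
Suva is UTC+12:00, so local arrival = 13:00 + 12:00 = 01:00 on Jun 8.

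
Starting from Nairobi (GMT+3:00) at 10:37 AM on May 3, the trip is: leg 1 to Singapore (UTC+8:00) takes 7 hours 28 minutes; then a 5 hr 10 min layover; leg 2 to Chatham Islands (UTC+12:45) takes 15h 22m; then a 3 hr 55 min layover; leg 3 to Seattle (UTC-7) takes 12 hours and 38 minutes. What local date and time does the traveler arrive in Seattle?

9:10 PM on May 4

Convert departure to UTC: 10:37 AM − 3:00 = 7:37 AM UTC on May 3.
Add 7 hours 28 minutes leg 1 → 3:05 PM UTC.
Add 5 hours and 10 minutes layover in Singapore → 8:15 PM UTC.
Add 15 hours and 22 minutes leg 2 → 11:37 AM UTC (May 4).
Add 3 hours and 55 minutes layover in Chatham Islands → 3:32 PM UTC.
Add 12 hours and 38 minutes leg 3 → 4:10 AM UTC (May 5).
Seattle is UTC−7:00, so local arrival = 4:10 AM − 7:00 = 9:10 PM on May 4.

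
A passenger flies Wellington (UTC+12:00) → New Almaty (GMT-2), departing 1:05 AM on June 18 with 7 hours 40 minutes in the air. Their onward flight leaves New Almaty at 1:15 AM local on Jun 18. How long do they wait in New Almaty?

Convert departure to UTC: 1:05 AM − 12:00 = 1:05 PM UTC on Jun 17.
Add 7 hours 40 minutes flight time → 8:45 PM UTC.
New Almaty is UTC−2:00, so local arrival = 8:45 PM − 2:00 = 6:45 PM on Jun 17.
Layover = 1:15 AM − 6:45 PM (+1 day) = 6 hours 30 minutes.

6 hours 30 minutes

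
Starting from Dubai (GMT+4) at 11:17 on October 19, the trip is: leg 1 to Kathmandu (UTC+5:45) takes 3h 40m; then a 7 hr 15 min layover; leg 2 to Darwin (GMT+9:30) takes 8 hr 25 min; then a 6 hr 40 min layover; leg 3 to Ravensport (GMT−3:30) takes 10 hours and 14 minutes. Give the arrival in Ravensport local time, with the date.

16:01 on October 20

Convert departure to UTC: 11:17 − 4:00 = 07:17 UTC on Oct 19.
Add 3 hours 40 minutes leg 1 → 10:57 UTC.
Add 7 hours and 15 minutes layover in Kathmandu → 18:12 UTC.
Add 8 hours and 25 minutes leg 2 → 02:37 UTC (Oct 20).
Add 6 hours and 40 minutes layover in Darwin → 09:17 UTC.
Add 10 hours 14 minutes leg 3 → 19:31 UTC.
Ravensport is UTC−3:30, so local arrival = 19:31 − 3:30 = 16:01 on Oct 20.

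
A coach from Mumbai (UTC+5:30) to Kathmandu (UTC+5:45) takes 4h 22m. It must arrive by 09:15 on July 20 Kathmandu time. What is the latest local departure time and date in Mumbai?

Target arrival in UTC: 09:15 − 5:45 = 03:30 on Jul 20.
Subtract 4 hours 22 minutes → departure 23:08 UTC on Jul 19.
Mumbai is UTC+5:30: 23:08 + 5:30 = 04:38 on Jul 20.

04:38 on July 20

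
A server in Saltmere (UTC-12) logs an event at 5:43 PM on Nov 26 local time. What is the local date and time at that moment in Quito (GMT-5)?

12:43 AM on Nov 27

In UTC: 5:43 PM + 12:00 = 5:43 AM on Nov 27.
Quito is UTC−5:00: 5:43 AM − 5:00 = 12:43 AM on Nov 27.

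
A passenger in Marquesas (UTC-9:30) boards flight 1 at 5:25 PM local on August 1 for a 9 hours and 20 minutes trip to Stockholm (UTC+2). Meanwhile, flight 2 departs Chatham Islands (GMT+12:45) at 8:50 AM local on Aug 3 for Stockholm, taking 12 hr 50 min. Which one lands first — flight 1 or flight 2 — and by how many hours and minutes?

Flight 1 in UTC: 5:25 PM + 9:30 = 2:55 AM on Aug 2.
+9 hours 20 minutes → arrive 12:15 PM UTC on Aug 2.
Flight 2 in UTC: 8:50 AM − 12:45 = 8:05 PM on Aug 2.
+12 hours and 50 minutes → arrive 8:55 AM UTC on Aug 3.
Flight 1 lands earlier by 20 hours 40 minutes.

the first, by 20 hours 40 minutes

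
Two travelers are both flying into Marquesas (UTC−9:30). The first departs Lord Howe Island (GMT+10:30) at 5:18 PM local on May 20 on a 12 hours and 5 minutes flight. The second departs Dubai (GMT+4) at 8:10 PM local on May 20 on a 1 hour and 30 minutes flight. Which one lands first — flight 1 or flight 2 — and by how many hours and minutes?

the second, by 1 hour 13 minutes

Flight 1 in UTC: 5:18 PM − 10:30 = 6:48 AM on May 20.
+12 hours 5 minutes → arrive 6:53 PM UTC on May 20.
Flight 2 in UTC: 8:10 PM − 4:00 = 4:10 PM on May 20.
+1 hour 30 minutes → arrive 5:40 PM UTC on May 20.
Flight 2 lands earlier by 1 hour 13 minutes.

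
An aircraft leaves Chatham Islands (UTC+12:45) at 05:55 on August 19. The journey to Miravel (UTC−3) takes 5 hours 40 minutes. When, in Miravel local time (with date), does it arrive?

Convert departure to UTC: 05:55 − 12:45 = 17:10 UTC on Aug 18.
Add 5 hours and 40 minutes travel time → 22:50 UTC.
Miravel is UTC−3:00, so local arrival = 22:50 − 3:00 = 19:50 on Aug 18.

19:50 on August 18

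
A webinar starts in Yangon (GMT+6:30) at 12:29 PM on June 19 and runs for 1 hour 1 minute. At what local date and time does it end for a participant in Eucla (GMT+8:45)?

Eucla is 2:15 ahead of Yangon.
After 1 hour and 1 minute it is 1:30 PM in Yangon.
Shift by the zone difference: 1:30 PM + 2:15 = 3:45 PM on Jun 19 in Eucla.

3:45 PM on June 19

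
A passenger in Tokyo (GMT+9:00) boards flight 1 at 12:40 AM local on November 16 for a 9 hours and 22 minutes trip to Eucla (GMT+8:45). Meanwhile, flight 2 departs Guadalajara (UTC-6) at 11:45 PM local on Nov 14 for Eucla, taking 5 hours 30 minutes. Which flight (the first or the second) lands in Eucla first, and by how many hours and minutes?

the second, by 13 hours 47 minutes

Flight 1 in UTC: 12:40 AM − 9:00 = 3:40 PM on Nov 15.
+9 hours 22 minutes → arrive 1:02 AM UTC on Nov 16.
Flight 2 in UTC: 11:45 PM + 6:00 = 5:45 AM on Nov 15.
+5 hours and 30 minutes → arrive 11:15 AM UTC on Nov 15.
Flight 2 lands earlier by 13 hours 47 minutes.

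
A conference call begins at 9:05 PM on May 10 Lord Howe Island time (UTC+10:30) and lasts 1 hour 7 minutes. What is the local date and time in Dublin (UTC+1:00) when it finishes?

12:42 PM on May 10

Convert start to UTC: 9:05 PM − 10:30 = 10:35 AM UTC on May 10.
Add 1 hour and 7 minutes duration → 11:42 AM UTC.
Dublin is UTC+1:00, so local end time = 11:42 AM + 1:00 = 12:42 PM on May 10.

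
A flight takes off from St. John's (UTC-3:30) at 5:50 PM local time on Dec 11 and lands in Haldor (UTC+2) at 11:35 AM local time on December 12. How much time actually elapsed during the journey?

12 hours 15 minutes

Departure in UTC: 5:50 PM + 3:30 = 9:20 PM on Dec 11.
Arrival in UTC: 11:35 AM − 2:00 = 9:35 AM on Dec 12.
Elapsed = 9:35 AM − 9:20 PM (+1 day) = 12 hours 15 minutes.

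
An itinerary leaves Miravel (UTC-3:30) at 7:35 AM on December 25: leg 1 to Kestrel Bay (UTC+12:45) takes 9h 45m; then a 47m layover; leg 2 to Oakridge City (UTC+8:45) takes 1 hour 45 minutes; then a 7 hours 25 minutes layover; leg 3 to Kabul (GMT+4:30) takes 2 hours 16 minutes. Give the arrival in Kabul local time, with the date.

1:33 PM on Dec 26

Convert departure to UTC: 7:35 AM + 3:30 = 11:05 AM UTC on Dec 25.
Add 9 hours 45 minutes leg 1 → 8:50 PM UTC.
Add 47 minutes layover in Kestrel Bay → 9:37 PM UTC.
Add 1 hour 45 minutes leg 2 → 11:22 PM UTC.
Add 7 hours and 25 minutes layover in Oakridge City → 6:47 AM UTC (Dec 26).
Add 2 hours and 16 minutes leg 3 → 9:03 AM UTC.
Kabul is UTC+4:30, so local arrival = 9:03 AM + 4:30 = 1:33 PM on Dec 26.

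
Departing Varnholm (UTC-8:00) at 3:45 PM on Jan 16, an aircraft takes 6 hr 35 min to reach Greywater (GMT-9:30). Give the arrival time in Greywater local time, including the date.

8:50 PM on January 16

Greywater is 1:30 behind Varnholm.
After 6 hours 35 minutes it is 10:20 PM in Varnholm.
Shift by the zone difference: 10:20 PM − 1:30 = 8:50 PM on Jan 16 in Greywater.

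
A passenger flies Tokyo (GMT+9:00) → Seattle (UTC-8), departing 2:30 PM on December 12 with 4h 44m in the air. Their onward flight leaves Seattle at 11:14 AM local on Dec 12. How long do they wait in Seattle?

Convert departure to UTC: 2:30 PM − 9:00 = 5:30 AM UTC on Dec 12.
Add 4 hours and 44 minutes flight time → 10:14 AM UTC.
Seattle is UTC−8:00, so local arrival = 10:14 AM − 8:00 = 2:14 AM on Dec 12.
Layover = 11:14 AM − 2:14 AM = 9 hours.

9 hours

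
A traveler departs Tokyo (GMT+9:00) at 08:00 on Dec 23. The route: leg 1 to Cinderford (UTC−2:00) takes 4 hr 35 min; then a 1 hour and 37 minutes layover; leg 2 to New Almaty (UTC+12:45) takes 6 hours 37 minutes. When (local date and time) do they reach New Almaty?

Convert departure to UTC: 08:00 − 9:00 = 23:00 UTC on Dec 22.
Add 4 hours 35 minutes leg 1 → 03:35 UTC (Dec 23).
Add 1 hour and 37 minutes layover in Cinderford → 05:12 UTC.
Add 6 hours and 37 minutes leg 2 → 11:49 UTC.
New Almaty is UTC+12:45, so local arrival = 11:49 + 12:45 = 00:34 on Dec 24.

00:34 on December 24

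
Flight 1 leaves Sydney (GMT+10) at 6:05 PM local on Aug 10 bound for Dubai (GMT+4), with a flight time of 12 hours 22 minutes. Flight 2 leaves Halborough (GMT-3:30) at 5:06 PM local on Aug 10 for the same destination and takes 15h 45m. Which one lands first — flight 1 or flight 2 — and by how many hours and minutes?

Flight 1 in UTC: 6:05 PM − 10:00 = 8:05 AM on Aug 10.
+12 hours 22 minutes → arrive 8:27 PM UTC on Aug 10.
Flight 2 in UTC: 5:06 PM + 3:30 = 8:36 PM on Aug 10.
+15 hours and 45 minutes → arrive 12:21 PM UTC on Aug 11.
Flight 1 lands earlier by 15 hours 54 minutes.

the first, by 15 hours 54 minutes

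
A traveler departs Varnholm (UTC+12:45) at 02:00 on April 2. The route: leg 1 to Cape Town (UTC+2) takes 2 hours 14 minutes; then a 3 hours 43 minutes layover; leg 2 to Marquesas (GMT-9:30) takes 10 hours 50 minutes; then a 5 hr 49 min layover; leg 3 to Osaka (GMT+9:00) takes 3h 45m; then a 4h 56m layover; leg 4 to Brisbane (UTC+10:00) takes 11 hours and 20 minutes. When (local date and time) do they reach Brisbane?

Convert departure to UTC: 02:00 − 12:45 = 13:15 UTC on Apr 1.
Add 2 hours 14 minutes leg 1 → 15:29 UTC.
Add 3 hours 43 minutes layover in Cape Town → 19:12 UTC.
Add 10 hours and 50 minutes leg 2 → 06:02 UTC (Apr 2).
Add 5 hours 49 minutes layover in Marquesas → 11:51 UTC.
Add 3 hours and 45 minutes leg 3 → 15:36 UTC.
Add 4 hours 56 minutes layover in Osaka → 20:32 UTC.
Add 11 hours and 20 minutes leg 4 → 07:52 UTC (Apr 3).
Brisbane is UTC+10:00, so local arrival = 07:52 + 10:00 = 17:52 on Apr 3.

17:52 on Apr 3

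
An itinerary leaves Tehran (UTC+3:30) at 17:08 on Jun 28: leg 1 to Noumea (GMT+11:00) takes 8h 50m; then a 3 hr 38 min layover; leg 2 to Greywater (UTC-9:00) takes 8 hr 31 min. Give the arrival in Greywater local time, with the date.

Convert departure to UTC: 17:08 − 3:30 = 13:38 UTC on Jun 28.
Add 8 hours and 50 minutes leg 1 → 22:28 UTC.
Add 3 hours 38 minutes layover in Noumea → 02:06 UTC (Jun 29).
Add 8 hours 31 minutes leg 2 → 10:37 UTC.
Greywater is UTC−9:00, so local arrival = 10:37 − 9:00 = 01:37 on Jun 29.

01:37 on June 29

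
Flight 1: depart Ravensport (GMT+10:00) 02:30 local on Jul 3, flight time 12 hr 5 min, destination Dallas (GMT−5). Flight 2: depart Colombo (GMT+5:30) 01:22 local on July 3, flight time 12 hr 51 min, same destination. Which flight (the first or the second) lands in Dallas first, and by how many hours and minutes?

the first, by 4 hours 8 minutes

Flight 1 in UTC: 02:30 − 10:00 = 16:30 on Jul 2.
+12 hours 5 minutes → arrive 04:35 UTC on Jul 3.
Flight 2 in UTC: 01:22 − 5:30 = 19:52 on Jul 2.
+12 hours and 51 minutes → arrive 08:43 UTC on Jul 3.
Flight 1 lands earlier by 4 hours 8 minutes.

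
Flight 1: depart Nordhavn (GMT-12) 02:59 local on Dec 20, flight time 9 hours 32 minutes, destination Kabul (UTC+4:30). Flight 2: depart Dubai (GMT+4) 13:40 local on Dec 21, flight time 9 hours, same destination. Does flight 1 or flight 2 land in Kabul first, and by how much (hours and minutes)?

Flight 1 in UTC: 02:59 + 12:00 = 14:59 on Dec 20.
+9 hours 32 minutes → arrive 00:31 UTC on Dec 21.
Flight 2 in UTC: 13:40 − 4:00 = 09:40 on Dec 21.
+9 hours → arrive 18:40 UTC on Dec 21.
Flight 1 lands earlier by 18 hours 9 minutes.

the first, by 18 hours 9 minutes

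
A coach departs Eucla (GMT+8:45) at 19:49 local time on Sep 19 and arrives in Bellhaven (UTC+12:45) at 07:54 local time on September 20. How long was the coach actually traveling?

Departure in UTC: 19:49 − 8:45 = 11:04 on Sep 19.
Arrival in UTC: 07:54 − 12:45 = 19:09 on Sep 19.
Elapsed = 19:09 − 11:04 = 8 hours 5 minutes.

8 hours 5 minutes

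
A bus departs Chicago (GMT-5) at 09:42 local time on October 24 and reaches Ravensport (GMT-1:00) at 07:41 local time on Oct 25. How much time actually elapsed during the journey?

17 hours 59 minutes

Ravensport is 4:00 ahead of Chicago.
Clock-face elapsed time (ignoring zones) is 21 hours 59 minutes.
Actual elapsed = 21 hours 59 minutes − 4:00 = 17 hours 59 minutes.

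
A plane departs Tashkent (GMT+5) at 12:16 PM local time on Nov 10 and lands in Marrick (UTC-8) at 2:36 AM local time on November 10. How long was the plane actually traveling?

3 hours 20 minutes

Departure in UTC: 12:16 PM − 5:00 = 7:16 AM on Nov 10.
Arrival in UTC: 2:36 AM + 8:00 = 10:36 AM on Nov 10.
Elapsed = 10:36 AM − 7:16 AM = 3 hours 20 minutes.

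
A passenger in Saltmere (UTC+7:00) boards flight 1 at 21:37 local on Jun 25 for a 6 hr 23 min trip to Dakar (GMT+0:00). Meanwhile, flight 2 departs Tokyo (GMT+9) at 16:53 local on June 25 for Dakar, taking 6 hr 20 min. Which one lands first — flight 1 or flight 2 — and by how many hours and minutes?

the second, by 6 hours 47 minutes

Flight 1 in UTC: 21:37 − 7:00 = 14:37 on Jun 25.
+6 hours 23 minutes → arrive 21:00 UTC on Jun 25.
Flight 2 in UTC: 16:53 − 9:00 = 07:53 on Jun 25.
+6 hours 20 minutes → arrive 14:13 UTC on Jun 25.
Flight 2 lands earlier by 6 hours 47 minutes.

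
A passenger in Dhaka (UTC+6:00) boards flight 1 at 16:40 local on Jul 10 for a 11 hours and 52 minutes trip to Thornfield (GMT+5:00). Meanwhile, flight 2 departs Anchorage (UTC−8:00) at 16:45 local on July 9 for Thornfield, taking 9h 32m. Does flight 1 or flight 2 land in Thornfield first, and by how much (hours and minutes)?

the second, by 12 hours 15 minutes

Flight 1 in UTC: 16:40 − 6:00 = 10:40 on Jul 10.
+11 hours 52 minutes → arrive 22:32 UTC on Jul 10.
Flight 2 in UTC: 16:45 + 8:00 = 00:45 on Jul 10.
+9 hours 32 minutes → arrive 10:17 UTC on Jul 10.
Flight 2 lands earlier by 12 hours 15 minutes.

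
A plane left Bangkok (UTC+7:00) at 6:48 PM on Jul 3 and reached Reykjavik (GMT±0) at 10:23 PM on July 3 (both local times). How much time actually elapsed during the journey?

Departure in UTC: 6:48 PM − 7:00 = 11:48 AM on Jul 3.
Arrival is already UTC: 10:23 PM on Jul 3.
Elapsed = 10:23 PM − 11:48 AM = 10 hours 35 minutes.

10 hours 35 minutes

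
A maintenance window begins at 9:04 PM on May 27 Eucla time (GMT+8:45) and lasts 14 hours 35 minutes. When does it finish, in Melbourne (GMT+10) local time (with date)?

12:54 PM on May 28

Convert start to UTC: 9:04 PM − 8:45 = 12:19 PM UTC on May 27.
Add 14 hours 35 minutes duration → 2:54 AM UTC (May 28).
Melbourne is UTC+10:00, so local end time = 2:54 AM + 10:00 = 12:54 PM on May 28.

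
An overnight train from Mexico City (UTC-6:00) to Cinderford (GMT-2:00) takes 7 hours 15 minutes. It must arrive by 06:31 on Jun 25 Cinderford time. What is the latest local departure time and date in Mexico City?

19:16 on Jun 24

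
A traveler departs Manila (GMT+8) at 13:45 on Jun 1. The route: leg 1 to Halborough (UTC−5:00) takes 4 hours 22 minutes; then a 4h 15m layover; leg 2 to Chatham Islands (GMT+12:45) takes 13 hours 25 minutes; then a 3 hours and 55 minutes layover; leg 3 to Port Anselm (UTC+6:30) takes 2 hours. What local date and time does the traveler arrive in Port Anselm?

Convert departure to UTC: 13:45 − 8:00 = 05:45 UTC on Jun 1.
Add 4 hours 22 minutes leg 1 → 10:07 UTC.
Add 4 hours and 15 minutes layover in Halborough → 14:22 UTC.
Add 13 hours 25 minutes leg 2 → 03:47 UTC (Jun 2).
Add 3 hours 55 minutes layover in Chatham Islands → 07:42 UTC.
Add 2 hours leg 3 → 09:42 UTC.
Port Anselm is UTC+6:30, so local arrival = 09:42 + 6:30 = 16:12 on Jun 2.

16:12 on Jun 2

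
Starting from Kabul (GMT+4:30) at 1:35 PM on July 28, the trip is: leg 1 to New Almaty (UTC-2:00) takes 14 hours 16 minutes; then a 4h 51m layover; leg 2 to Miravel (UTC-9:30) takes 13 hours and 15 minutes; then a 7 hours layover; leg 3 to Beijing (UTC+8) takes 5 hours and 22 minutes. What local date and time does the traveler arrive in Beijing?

1:49 PM on July 30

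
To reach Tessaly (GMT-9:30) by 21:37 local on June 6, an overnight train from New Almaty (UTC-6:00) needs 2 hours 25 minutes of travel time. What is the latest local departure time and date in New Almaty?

Target arrival in UTC: 21:37 + 9:30 = 07:07 on Jun 7.
Subtract 2 hours and 25 minutes → departure 04:42 UTC on Jun 7.
New Almaty is UTC−6:00: 04:42 − 6:00 = 22:42 on Jun 6.

22:42 on June 6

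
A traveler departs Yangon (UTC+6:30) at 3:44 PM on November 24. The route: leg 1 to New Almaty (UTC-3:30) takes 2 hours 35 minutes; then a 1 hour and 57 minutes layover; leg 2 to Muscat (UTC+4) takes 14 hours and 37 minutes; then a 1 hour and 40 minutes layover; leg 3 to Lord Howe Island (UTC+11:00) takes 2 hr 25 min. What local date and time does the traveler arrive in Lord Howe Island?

7:28 PM on November 25

Convert departure to UTC: 3:44 PM − 6:30 = 9:14 AM UTC on Nov 24.
Add 2 hours 35 minutes leg 1 → 11:49 AM UTC.
Add 1 hour and 57 minutes layover in New Almaty → 1:46 PM UTC.
Add 14 hours 37 minutes leg 2 → 4:23 AM UTC (Nov 25).
Add 1 hour 40 minutes layover in Muscat → 6:03 AM UTC.
Add 2 hours and 25 minutes leg 3 → 8:28 AM UTC.
Lord Howe Island is UTC+11:00, so local arrival = 8:28 AM + 11:00 = 7:28 PM on Nov 25.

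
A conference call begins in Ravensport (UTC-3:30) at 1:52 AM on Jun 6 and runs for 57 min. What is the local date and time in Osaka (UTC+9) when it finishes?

3:19 PM on June 6

Convert start to UTC: 1:52 AM + 3:30 = 5:22 AM UTC on Jun 6.
Add 57 minutes duration → 6:19 AM UTC.
Osaka is UTC+9:00, so local end time = 6:19 AM + 9:00 = 3:19 PM on Jun 6.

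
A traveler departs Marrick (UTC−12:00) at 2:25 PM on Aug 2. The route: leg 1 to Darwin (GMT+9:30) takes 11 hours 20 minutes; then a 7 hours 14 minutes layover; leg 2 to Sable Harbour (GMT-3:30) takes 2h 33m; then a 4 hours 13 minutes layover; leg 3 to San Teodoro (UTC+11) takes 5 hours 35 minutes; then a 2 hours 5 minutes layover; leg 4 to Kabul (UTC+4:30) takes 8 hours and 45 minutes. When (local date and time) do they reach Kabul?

12:40 AM on August 5

Convert departure to UTC: 2:25 PM + 12:00 = 2:25 AM UTC on Aug 3.
Add 11 hours and 20 minutes leg 1 → 1:45 PM UTC.
Add 7 hours 14 minutes layover in Darwin → 8:59 PM UTC.
Add 2 hours and 33 minutes leg 2 → 11:32 PM UTC.
Add 4 hours and 13 minutes layover in Sable Harbour → 3:45 AM UTC (Aug 4).
Add 5 hours 35 minutes leg 3 → 9:20 AM UTC.
Add 2 hours 5 minutes layover in San Teodoro → 11:25 AM UTC.
Add 8 hours and 45 minutes leg 4 → 8:10 PM UTC.
Kabul is UTC+4:30, so local arrival = 8:10 PM + 4:30 = 12:40 AM on Aug 5.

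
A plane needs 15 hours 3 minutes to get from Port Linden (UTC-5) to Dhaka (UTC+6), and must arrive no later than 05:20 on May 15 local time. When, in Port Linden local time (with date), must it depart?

03:17 on May 14

Target arrival in UTC: 05:20 − 6:00 = 23:20 on May 14.
Subtract 15 hours 3 minutes → departure 08:17 UTC on May 14.
Port Linden is UTC−5:00: 08:17 − 5:00 = 03:17 on May 14.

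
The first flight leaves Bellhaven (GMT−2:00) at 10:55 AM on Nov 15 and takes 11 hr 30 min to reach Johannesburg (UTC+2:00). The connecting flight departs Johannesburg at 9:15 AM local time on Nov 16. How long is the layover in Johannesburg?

6 hours 50 minutes

Convert departure to UTC: 10:55 AM + 2:00 = 12:55 PM UTC on Nov 15.
Add 11 hours 30 minutes flight time → 12:25 AM UTC (Nov 16).
Johannesburg is UTC+2:00, so local arrival = 12:25 AM + 2:00 = 2:25 AM on Nov 16.
Layover = 9:15 AM − 2:25 AM = 6 hours 50 minutes.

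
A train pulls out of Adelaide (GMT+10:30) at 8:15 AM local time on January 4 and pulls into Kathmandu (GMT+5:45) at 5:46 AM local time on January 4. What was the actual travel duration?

2 hours 16 minutes

Departure in UTC: 8:15 AM − 10:30 = 9:45 PM on Jan 3.
Arrival in UTC: 5:46 AM − 5:45 = 12:01 AM on Jan 4.
Elapsed = 12:01 AM − 9:45 PM (+1 day) = 2 hours 16 minutes.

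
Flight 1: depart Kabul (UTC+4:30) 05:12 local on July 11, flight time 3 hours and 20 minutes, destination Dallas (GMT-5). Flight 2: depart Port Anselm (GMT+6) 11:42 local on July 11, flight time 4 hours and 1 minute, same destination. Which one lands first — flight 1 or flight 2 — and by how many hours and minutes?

the first, by 5 hours 41 minutes

Flight 1 in UTC: 05:12 − 4:30 = 00:42 on Jul 11.
+3 hours and 20 minutes → arrive 04:02 UTC on Jul 11.
Flight 2 in UTC: 11:42 − 6:00 = 05:42 on Jul 11.
+4 hours 1 minute → arrive 09:43 UTC on Jul 11.
Flight 1 lands earlier by 5 hours 41 minutes.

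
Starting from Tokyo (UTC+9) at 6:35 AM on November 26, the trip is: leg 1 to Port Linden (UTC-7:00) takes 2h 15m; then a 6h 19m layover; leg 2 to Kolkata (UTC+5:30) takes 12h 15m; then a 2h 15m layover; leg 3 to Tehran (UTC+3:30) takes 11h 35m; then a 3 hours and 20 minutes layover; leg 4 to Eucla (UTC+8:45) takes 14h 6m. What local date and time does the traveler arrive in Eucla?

Convert departure to UTC: 6:35 AM − 9:00 = 9:35 PM UTC on Nov 25.
Add 2 hours and 15 minutes leg 1 → 11:50 PM UTC.
Add 6 hours 19 minutes layover in Port Linden → 6:09 AM UTC (Nov 26).
Add 12 hours 15 minutes leg 2 → 6:24 PM UTC.
Add 2 hours 15 minutes layover in Kolkata → 8:39 PM UTC.
Add 11 hours and 35 minutes leg 3 → 8:14 AM UTC (Nov 27).
Add 3 hours 20 minutes layover in Tehran → 11:34 AM UTC.
Add 14 hours 6 minutes leg 4 → 1:40 AM UTC (Nov 28).
Eucla is UTC+8:45, so local arrival = 1:40 AM + 8:45 = 10:25 AM on Nov 28.

10:25 AM on Nov 28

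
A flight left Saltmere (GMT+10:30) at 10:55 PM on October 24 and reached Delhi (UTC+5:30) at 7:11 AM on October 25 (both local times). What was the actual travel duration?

Delhi is 5:00 behind Saltmere.
Clock-face elapsed time (ignoring zones) is 8 hours 16 minutes.
Actual elapsed = 8 hours 16 minutes + 5:00 = 13 hours 16 minutes.

13 hours 16 minutes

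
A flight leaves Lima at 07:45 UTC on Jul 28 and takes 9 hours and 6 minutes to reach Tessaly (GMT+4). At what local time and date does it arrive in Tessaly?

Departure is given in UTC: 07:45 on Jul 28.
Add 9 hours 6 minutes → 16:51 UTC.
Tessaly is UTC+4:00: 16:51 + 4:00 = 20:51 on Jul 28.

20:51 on July 28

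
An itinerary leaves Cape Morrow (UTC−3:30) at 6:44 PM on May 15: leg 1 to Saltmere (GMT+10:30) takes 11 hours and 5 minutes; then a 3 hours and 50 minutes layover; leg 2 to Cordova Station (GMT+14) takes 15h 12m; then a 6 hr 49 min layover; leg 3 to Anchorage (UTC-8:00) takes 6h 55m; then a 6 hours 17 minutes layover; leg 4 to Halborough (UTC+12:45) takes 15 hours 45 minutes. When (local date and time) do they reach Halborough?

Convert departure to UTC: 6:44 PM + 3:30 = 10:14 PM UTC on May 15.
Add 11 hours and 5 minutes leg 1 → 9:19 AM UTC (May 16).
Add 3 hours and 50 minutes layover in Saltmere → 1:09 PM UTC.
Add 15 hours 12 minutes leg 2 → 4:21 AM UTC (May 17).
Add 6 hours and 49 minutes layover in Cordova Station → 11:10 AM UTC.
Add 6 hours and 55 minutes leg 3 → 6:05 PM UTC.
Add 6 hours and 17 minutes layover in Anchorage → 12:22 AM UTC (May 18).
Add 15 hours 45 minutes leg 4 → 4:07 PM UTC.
Halborough is UTC+12:45, so local arrival = 4:07 PM + 12:45 = 4:52 AM on May 19.

4:52 AM on May 19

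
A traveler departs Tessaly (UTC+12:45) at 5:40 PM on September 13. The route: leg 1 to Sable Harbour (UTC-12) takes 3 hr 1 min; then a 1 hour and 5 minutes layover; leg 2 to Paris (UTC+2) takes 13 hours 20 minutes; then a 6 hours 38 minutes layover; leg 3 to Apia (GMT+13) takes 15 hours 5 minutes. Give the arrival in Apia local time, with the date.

Convert departure to UTC: 5:40 PM − 12:45 = 4:55 AM UTC on Sep 13.
Add 3 hours 1 minute leg 1 → 7:56 AM UTC.
Add 1 hour and 5 minutes layover in Sable Harbour → 9:01 AM UTC.
Add 13 hours and 20 minutes leg 2 → 10:21 PM UTC.
Add 6 hours and 38 minutes layover in Paris → 4:59 AM UTC (Sep 14).
Add 15 hours and 5 minutes leg 3 → 8:04 PM UTC.
Apia is UTC+13:00, so local arrival = 8:04 PM + 13:00 = 9:04 AM on Sep 15.

9:04 AM on Sep 15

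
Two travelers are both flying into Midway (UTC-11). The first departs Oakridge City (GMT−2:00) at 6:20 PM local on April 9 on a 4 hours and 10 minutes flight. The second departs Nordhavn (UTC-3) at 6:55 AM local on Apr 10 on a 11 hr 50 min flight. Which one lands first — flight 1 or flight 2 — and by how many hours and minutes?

the first, by 21 hours 15 minutes

Flight 1 in UTC: 6:20 PM + 2:00 = 8:20 PM on Apr 9.
+4 hours 10 minutes → arrive 12:30 AM UTC on Apr 10.
Flight 2 in UTC: 6:55 AM + 3:00 = 9:55 AM on Apr 10.
+11 hours 50 minutes → arrive 9:45 PM UTC on Apr 10.
Flight 1 lands earlier by 21 hours 15 minutes.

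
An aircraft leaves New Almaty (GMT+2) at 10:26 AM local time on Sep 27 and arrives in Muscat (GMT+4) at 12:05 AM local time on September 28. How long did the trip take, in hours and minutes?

11 hours 39 minutes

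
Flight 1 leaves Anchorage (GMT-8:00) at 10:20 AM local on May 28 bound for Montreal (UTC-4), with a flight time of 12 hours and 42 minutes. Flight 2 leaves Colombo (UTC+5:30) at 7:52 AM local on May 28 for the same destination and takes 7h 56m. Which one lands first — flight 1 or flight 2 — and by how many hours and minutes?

the second, by 20 hours 44 minutes

Flight 1 in UTC: 10:20 AM + 8:00 = 6:20 PM on May 28.
+12 hours 42 minutes → arrive 7:02 AM UTC on May 29.
Flight 2 in UTC: 7:52 AM − 5:30 = 2:22 AM on May 28.
+7 hours and 56 minutes → arrive 10:18 AM UTC on May 28.
Flight 2 lands earlier by 20 hours 44 minutes.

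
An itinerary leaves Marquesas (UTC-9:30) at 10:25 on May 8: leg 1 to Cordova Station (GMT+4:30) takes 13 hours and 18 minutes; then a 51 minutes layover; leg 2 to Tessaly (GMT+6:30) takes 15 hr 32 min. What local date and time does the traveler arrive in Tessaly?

08:06 on May 10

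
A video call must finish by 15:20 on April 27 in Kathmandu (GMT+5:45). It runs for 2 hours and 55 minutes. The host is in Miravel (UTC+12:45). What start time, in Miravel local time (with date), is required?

Target end time in UTC: 15:20 − 5:45 = 09:35 on Apr 27.
Subtract 2 hours and 55 minutes → start 06:40 UTC on Apr 27.
Miravel is UTC+12:45: 06:40 + 12:45 = 19:25 on Apr 27.

19:25 on April 27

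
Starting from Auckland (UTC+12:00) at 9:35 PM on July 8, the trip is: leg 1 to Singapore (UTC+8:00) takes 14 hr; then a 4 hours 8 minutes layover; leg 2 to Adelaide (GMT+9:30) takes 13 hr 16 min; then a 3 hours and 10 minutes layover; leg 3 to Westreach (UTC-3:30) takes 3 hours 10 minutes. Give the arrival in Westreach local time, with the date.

Convert departure to UTC: 9:35 PM − 12:00 = 9:35 AM UTC on Jul 8.
Add 14 hours leg 1 → 11:35 PM UTC.
Add 4 hours 8 minutes layover in Singapore → 3:43 AM UTC (Jul 9).
Add 13 hours 16 minutes leg 2 → 4:59 PM UTC.
Add 3 hours and 10 minutes layover in Adelaide → 8:09 PM UTC.
Add 3 hours and 10 minutes leg 3 → 11:19 PM UTC.
Westreach is UTC−3:30, so local arrival = 11:19 PM − 3:30 = 7:49 PM on Jul 9.

7:49 PM on Jul 9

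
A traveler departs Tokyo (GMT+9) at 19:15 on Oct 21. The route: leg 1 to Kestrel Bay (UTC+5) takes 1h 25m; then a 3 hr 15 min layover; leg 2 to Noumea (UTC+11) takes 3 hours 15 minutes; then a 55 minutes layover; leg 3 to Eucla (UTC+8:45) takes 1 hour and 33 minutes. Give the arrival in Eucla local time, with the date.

05:23 on Oct 22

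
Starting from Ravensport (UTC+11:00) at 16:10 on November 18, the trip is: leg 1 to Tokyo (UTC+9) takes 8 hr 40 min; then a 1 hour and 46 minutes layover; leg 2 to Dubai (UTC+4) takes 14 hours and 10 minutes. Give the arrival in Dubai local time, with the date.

Convert departure to UTC: 16:10 − 11:00 = 05:10 UTC on Nov 18.
Add 8 hours and 40 minutes leg 1 → 13:50 UTC.
Add 1 hour and 46 minutes layover in Tokyo → 15:36 UTC.
Add 14 hours 10 minutes leg 2 → 05:46 UTC (Nov 19).
Dubai is UTC+4:00, so local arrival = 05:46 + 4:00 = 09:46 on Nov 19.

09:46 on November 19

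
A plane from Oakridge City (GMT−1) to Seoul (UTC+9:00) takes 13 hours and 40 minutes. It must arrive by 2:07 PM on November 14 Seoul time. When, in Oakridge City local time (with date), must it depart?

Target arrival in UTC: 2:07 PM − 9:00 = 5:07 AM on Nov 14.
Subtract 13 hours and 40 minutes → departure 3:27 PM UTC on Nov 13.
Oakridge City is UTC−1:00: 3:27 PM − 1:00 = 2:27 PM on Nov 13.

2:27 PM on November 13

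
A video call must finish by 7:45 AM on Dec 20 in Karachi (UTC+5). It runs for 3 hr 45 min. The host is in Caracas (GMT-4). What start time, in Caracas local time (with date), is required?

7:00 PM on December 19

Target end time in UTC: 7:45 AM − 5:00 = 2:45 AM on Dec 20.
Subtract 3 hours and 45 minutes → start 11:00 PM UTC on Dec 19.
Caracas is UTC−4:00: 11:00 PM − 4:00 = 7:00 PM on Dec 19.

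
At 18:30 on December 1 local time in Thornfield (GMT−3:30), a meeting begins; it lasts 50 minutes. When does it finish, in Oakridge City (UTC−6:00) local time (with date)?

Convert start to UTC: 18:30 + 3:30 = 22:00 UTC on Dec 1.
Add 50 minutes duration → 22:50 UTC.
Oakridge City is UTC−6:00, so local end time = 22:50 − 6:00 = 16:50 on Dec 1.

16:50 on December 1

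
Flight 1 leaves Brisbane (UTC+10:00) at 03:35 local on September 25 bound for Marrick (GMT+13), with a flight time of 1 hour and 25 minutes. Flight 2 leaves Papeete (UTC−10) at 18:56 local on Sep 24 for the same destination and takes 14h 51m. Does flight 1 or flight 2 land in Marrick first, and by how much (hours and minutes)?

the first, by 24 hours 47 minutes

Flight 1 in UTC: 03:35 − 10:00 = 17:35 on Sep 24.
+1 hour and 25 minutes → arrive 19:00 UTC on Sep 24.
Flight 2 in UTC: 18:56 + 10:00 = 04:56 on Sep 25.
+14 hours 51 minutes → arrive 19:47 UTC on Sep 25.
Flight 1 lands earlier by 24 hours 47 minutes.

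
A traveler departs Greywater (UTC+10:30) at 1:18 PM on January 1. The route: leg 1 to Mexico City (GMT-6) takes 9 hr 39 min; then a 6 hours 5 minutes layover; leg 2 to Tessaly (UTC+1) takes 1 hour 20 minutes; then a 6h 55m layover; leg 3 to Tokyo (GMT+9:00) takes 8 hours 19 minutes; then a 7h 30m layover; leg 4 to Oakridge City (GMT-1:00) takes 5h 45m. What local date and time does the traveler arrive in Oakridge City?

Convert departure to UTC: 1:18 PM − 10:30 = 2:48 AM UTC on Jan 1.
Add 9 hours 39 minutes leg 1 → 12:27 PM UTC.
Add 6 hours 5 minutes layover in Mexico City → 6:32 PM UTC.
Add 1 hour and 20 minutes leg 2 → 7:52 PM UTC.
Add 6 hours 55 minutes layover in Tessaly → 2:47 AM UTC (Jan 2).
Add 8 hours and 19 minutes leg 3 → 11:06 AM UTC.
Add 7 hours and 30 minutes layover in Tokyo → 6:36 PM UTC.
Add 5 hours 45 minutes leg 4 → 12:21 AM UTC (Jan 3).
Oakridge City is UTC−1:00, so local arrival = 12:21 AM − 1:00 = 11:21 PM on Jan 2.

11:21 PM on Jan 2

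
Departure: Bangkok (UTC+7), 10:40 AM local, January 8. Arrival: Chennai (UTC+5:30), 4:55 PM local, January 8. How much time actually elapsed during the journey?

7 hours 45 minutes

Departure in UTC: 10:40 AM − 7:00 = 3:40 AM on Jan 8.
Arrival in UTC: 4:55 PM − 5:30 = 11:25 AM on Jan 8.
Elapsed = 11:25 AM − 3:40 AM = 7 hours 45 minutes.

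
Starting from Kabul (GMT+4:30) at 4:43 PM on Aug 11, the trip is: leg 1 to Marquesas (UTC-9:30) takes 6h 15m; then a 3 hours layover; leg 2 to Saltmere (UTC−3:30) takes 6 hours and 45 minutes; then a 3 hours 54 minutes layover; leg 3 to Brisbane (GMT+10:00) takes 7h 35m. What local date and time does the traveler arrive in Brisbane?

Convert departure to UTC: 4:43 PM − 4:30 = 12:13 PM UTC on Aug 11.
Add 6 hours 15 minutes leg 1 → 6:28 PM UTC.
Add 3 hours layover in Marquesas → 9:28 PM UTC.
Add 6 hours and 45 minutes leg 2 → 4:13 AM UTC (Aug 12).
Add 3 hours and 54 minutes layover in Saltmere → 8:07 AM UTC.
Add 7 hours and 35 minutes leg 3 → 3:42 PM UTC.
Brisbane is UTC+10:00, so local arrival = 3:42 PM + 10:00 = 1:42 AM on Aug 13.

1:42 AM on Aug 13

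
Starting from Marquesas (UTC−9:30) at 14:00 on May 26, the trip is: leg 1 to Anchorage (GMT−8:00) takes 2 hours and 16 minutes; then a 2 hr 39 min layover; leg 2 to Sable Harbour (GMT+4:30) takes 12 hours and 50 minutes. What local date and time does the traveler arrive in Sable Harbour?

21:45 on May 27

Convert departure to UTC: 14:00 + 9:30 = 23:30 UTC on May 26.
Add 2 hours 16 minutes leg 1 → 01:46 UTC (May 27).
Add 2 hours and 39 minutes layover in Anchorage → 04:25 UTC.
Add 12 hours and 50 minutes leg 2 → 17:15 UTC.
Sable Harbour is UTC+4:30, so local arrival = 17:15 + 4:30 = 21:45 on May 27.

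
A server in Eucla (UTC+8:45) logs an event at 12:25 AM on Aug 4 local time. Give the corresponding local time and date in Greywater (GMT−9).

In UTC: 12:25 AM − 8:45 = 3:40 PM on Aug 3.
Greywater is UTC−9:00: 3:40 PM − 9:00 = 6:40 AM on Aug 3.

6:40 AM on August 3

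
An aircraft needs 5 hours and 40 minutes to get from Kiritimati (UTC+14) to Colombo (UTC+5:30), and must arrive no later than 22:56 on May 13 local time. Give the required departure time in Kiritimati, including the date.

Target arrival in UTC: 22:56 − 5:30 = 17:26 on May 13.
Subtract 5 hours 40 minutes → departure 11:46 UTC on May 13.
Kiritimati is UTC+14:00: 11:46 + 14:00 = 01:46 on May 14.

01:46 on May 14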